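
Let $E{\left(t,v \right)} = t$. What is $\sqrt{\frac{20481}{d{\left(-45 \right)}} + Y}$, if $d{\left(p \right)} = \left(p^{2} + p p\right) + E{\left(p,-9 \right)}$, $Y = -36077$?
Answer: $\frac{8 i \sqrt{1004503395}}{1335} \approx 189.93 i$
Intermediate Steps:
$d{\left(p \right)} = p + 2 p^{2}$ ($d{\left(p \right)} = \left(p^{2} + p p\right) + p = \left(p^{2} + p^{2}\right) + p = 2 p^{2} + p = p + 2 p^{2}$)
$\sqrt{\frac{20481}{d{\left(-45 \right)}} + Y} = \sqrt{\frac{20481}{\left(-45\right) \left(1 + 2 \left(-45\right)\right)} - 36077} = \sqrt{\frac{20481}{\left(-45\right) \left(1 - 90\right)} - 36077} = \sqrt{\frac{20481}{\left(-45\right) \left(-89\right)} - 36077} = \sqrt{\frac{20481}{4005} - 36077} = \sqrt{20481 \cdot \frac{1}{4005} - 36077} = \sqrt{\frac{6827}{1335} - 36077} = \sqrt{- \frac{48155968}{1335}} = \frac{8 i \sqrt{1004503395}}{1335}$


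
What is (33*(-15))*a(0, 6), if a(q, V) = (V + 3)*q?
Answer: 0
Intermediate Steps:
a(q, V) = q*(3 + V) (a(q, V) = (3 + V)*q = q*(3 + V))
(33*(-15))*a(0, 6) = (33*(-15))*(0*(3 + 6)) = -0*9 = -495*0 = 0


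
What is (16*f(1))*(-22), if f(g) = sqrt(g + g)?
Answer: -352*sqrt(2) ≈ -497.80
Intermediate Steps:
f(g) = sqrt(2)*sqrt(g) (f(g) = sqrt(2*g) = sqrt(2)*sqrt(g))
(16*f(1))*(-22) = (16*(sqrt(2)*sqrt(1)))*(-22) = (16*(sqrt(2)*1))*(-22) = (16*sqrt(2))*(-22) = -352*sqrt(2)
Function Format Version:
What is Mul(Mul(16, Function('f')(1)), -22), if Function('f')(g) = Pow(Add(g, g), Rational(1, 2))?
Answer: Mul(-352, Pow(2, Rational(1, 2))) ≈ -497.80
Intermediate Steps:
Function('f')(g) = Mul(Pow(2, Rational(1, 2)), Pow(g, Rational(1, 2))) (Function('f')(g) = Pow(Mul(2, g), Rational(1, 2)) = Mul(Pow(2, Rational(1, 2)), Pow(g, Rational(1, 2))))
Mul(Mul(16, Function('f')(1)), -22) = Mul(Mul(16, Mul(Pow(2, Rational(1, 2)), Pow(1, Rational(1, 2)))), -22) = Mul(Mul(16, Mul(Pow(2, Rational(1, 2)), 1)), -22) = Mul(Mul(16, Pow(2, Rational(1, 2))), -22) = Mul(-352, Pow(2, Rational(1, 2)))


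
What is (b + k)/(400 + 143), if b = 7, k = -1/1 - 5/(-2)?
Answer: 17/1086 ≈ 0.015654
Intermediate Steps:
k = 3/2 (k = -1*1 - 5*(-½) = -1 + 5/2 = 3/2 ≈ 1.5000)
(b + k)/(400 + 143) = (7 + 3/2)/(400 + 143) = (17/2)/543 = (1/543)*(17/2) = 17/1086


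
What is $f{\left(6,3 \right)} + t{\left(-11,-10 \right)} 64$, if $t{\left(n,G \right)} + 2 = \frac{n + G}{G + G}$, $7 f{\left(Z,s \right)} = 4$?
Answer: $- \frac{2108}{35} \approx -60.229$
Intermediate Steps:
$f{\left(Z,s \right)} = \frac{4}{7}$ ($f{\left(Z,s \right)} = \frac{1}{7} \cdot 4 = \frac{4}{7}$)
$t{\left(n,G \right)} = -2 + \frac{G + n}{2 G}$ ($t{\left(n,G \right)} = -2 + \frac{n + G}{G + G} = -2 + \frac{G + n}{2 G}$)
$f{\left(6,3 \right)} + t{\left(-11,-10 \right)} 64 = \frac{4}{7} + \frac{-11 - -30}{2 \left(-10\right)} 64 = \frac{4}{7} + \frac{1}{2} \left(- \frac{1}{10}\right) \left(-11 + 30\right) 64 = \frac{4}{7} + \frac{1}{2} \left(- \frac{1}{10}\right) 19 \cdot 64 = \frac{4}{7} - \frac{304}{5} = - \frac{2108}{35}$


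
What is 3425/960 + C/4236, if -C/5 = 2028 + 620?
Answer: 29965/67776 ≈ 0.44212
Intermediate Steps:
C = -13240 (C = -5*(2028 + 620) = -5*2648 = -13240)
3425/960 + C/4236 = 3425/960 - 13240/4236 = 3425*(1/960) - 13240*1/4236 = 685/192 - 3310/1059 = 29965/67776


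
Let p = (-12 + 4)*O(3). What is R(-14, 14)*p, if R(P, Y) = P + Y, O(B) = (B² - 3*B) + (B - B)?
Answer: 0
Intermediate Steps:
O(B) = B² - 3*B (O(B) = (B² - 3*B) + 0 = B² - 3*B)
p = 0 (p = (-12 + 4)*(3*(-3 + 3)) = -24*0 = -8*0 = 0)
R(-14, 14)*p = (-14 + 14)*0 = 0*0 = 0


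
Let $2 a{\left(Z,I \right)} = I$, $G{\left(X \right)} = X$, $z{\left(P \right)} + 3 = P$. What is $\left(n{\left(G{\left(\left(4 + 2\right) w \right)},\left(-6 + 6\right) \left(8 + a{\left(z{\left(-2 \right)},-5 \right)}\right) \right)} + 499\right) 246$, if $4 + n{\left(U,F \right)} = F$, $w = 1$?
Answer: $121770$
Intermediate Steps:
$z{\left(P \right)} = -3 + P$
$a{\left(Z,I \right)} = \frac{I}{2}$
$n{\left(U,F \right)} = -4 + F$
$\left(n{\left(G{\left(\left(4 + 2\right) w \right)},\left(-6 + 6\right) \left(8 + a{\left(z{\left(-2 \right)},-5 \right)}\right) \right)} + 499\right) 246 = \left(\left(-4 + \left(-6 + 6\right) \left(8 + \frac{1}{2} \left(-5\right)\right)\right) + 499\right) 246 = \left(\left(-4 + 0 \left(8 - \frac{5}{2}\right)\right) + 499\right) 246 = \left(\left(-4 + 0 \cdot \frac{11}{2}\right) + 499\right) 246 = \left(\left(-4 + 0\right) + 499\right) 246 = \left(-4 + 499\right) 246 = 495 \cdot 246 = 121770$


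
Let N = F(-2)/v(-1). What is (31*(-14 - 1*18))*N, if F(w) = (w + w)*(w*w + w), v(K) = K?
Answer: -7936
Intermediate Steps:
F(w) = 2*w*(w + w²) (F(w) = (2*w)*(w² + w) = (2*w)*(w + w²) = 2*w*(w + w²))
N = 8 (N = (2*(-2)²*(1 - 2))/(-1) = (2*4*(-1))*(-1) = -8*(-1) = 8)
(31*(-14 - 1*18))*N = (31*(-14 - 1*18))*8 = (31*(-14 - 18))*8 = (31*(-32))*8 = -992*8 = -7936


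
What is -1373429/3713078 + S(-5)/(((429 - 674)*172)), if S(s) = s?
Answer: -5785773267/15646910692 ≈ -0.36977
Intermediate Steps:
-1373429/3713078 + S(-5)/(((429 - 674)*172)) = -1373429/3713078 - 5*1/(172*(429 - 674)) = -1373429*1/3713078 - 5/((-245*172)) = -1373429/3713078 - 5/(-42140) = -1373429/3713078 - 5*(-1/42140) = -1373429/3713078 + 1/8428 = -5785773267/15646910692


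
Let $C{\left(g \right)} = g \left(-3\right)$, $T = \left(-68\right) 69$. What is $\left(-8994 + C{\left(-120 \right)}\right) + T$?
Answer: $-13326$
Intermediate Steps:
$T = -4692$
$C{\left(g \right)} = - 3 g$
$\left(-8994 + C{\left(-120 \right)}\right) + T = \left(-8994 - -360\right) - 4692 = \left(-8994 + 360\right) - 4692 = -8634 - 4692 = -13326$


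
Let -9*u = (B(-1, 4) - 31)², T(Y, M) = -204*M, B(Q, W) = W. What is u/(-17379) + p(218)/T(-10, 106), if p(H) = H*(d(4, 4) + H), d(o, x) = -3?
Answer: -45155677/20877972 ≈ -2.1628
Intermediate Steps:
u = -81 (u = -(4 - 31)²/9 = -⅑*(-27)² = -⅑*729 = -81)
p(H) = H*(-3 + H)
u/(-17379) + p(218)/T(-10, 106) = -81/(-17379) + (218*(-3 + 218))/((-204*106)) = -81*(-1/17379) + (218*215)/(-21624) = 9/1931 + 46870*(-1/21624) = 9/1931 - 23435/10812 = -45155677/20877972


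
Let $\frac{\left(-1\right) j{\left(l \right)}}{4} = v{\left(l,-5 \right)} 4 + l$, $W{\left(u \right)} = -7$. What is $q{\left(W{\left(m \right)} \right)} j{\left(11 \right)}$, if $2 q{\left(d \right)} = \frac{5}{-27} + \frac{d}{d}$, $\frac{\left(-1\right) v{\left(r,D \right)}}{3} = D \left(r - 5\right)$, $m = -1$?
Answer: $- \frac{16324}{27} \approx -604.59$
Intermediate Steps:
$v{\left(r,D \right)} = - 3 D \left(-5 + r\right)$ ($v{\left(r,D \right)} = - 3 D \left(r - 5\right) = - 3 D \left(-5 + r\right)$)
$q{\left(d \right)} = \frac{11}{27}$ ($q{\left(d \right)} = \frac{\frac{5}{-27} + \frac{d}{d}}{2} = \frac{5 \left(- \frac{1}{27}\right) + 1}{2} = \frac{- \frac{5}{27} + 1}{2} = \frac{1}{2} \cdot \frac{22}{27} = \frac{11}{27}$)
$j{\left(l \right)} = 1200 - 244 l$ ($j{\left(l \right)} = - 4 \left(3 \left(-5\right) \left(5 - l\right) 4 + l\right) = - 4 \left(\left(-75 + 15 l\right) 4 + l\right) = - 4 \left(\left(-300 + 60 l\right) + l\right) = - 4 \left(-300 + 61 l\right) = 1200 - 244 l$)
$q{\left(W{\left(m \right)} \right)} j{\left(11 \right)} = \frac{11 \left(1200 - 2684\right)}{27} = \frac{11}{27} \left(-1484\right) = - \frac{16324}{27}$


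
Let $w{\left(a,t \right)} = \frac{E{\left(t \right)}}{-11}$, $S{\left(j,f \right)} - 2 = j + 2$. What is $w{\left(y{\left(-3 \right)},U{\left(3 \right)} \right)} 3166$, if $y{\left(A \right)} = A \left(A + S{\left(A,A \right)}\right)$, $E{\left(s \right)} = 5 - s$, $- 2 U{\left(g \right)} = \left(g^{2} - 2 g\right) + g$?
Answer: $- \frac{25328}{11} \approx -2302.5$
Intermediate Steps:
$S{\left(j,f \right)} = 4 + j$ ($S{\left(j,f \right)} = 2 + \left(j + 2\right) = 2 + \left(2 + j\right) = 4 + j$)
$U{\left(g \right)} = \frac{g}{2} - \frac{g^{2}}{2}$ ($U{\left(g \right)} = - \frac{\left(g^{2} - 2 g\right) + g}{2} = - \frac{g^{2} - g}{2} = \frac{g}{2} - \frac{g^{2}}{2}$)
$y{\left(A \right)} = A \left(4 + 2 A\right)$ ($y{\left(A \right)} = A \left(A + \left(4 + A\right)\right) = A \left(4 + 2 A\right)$)
$w{\left(a,t \right)} = - \frac{5}{11} + \frac{t}{11}$ ($w{\left(a,t \right)} = \frac{5 - t}{-11} = \left(5 - t\right) \left(- \frac{1}{11}\right) = - \frac{5}{11} + \frac{t}{11}$)
$w{\left(y{\left(-3 \right)},U{\left(3 \right)} \right)} 3166 = \left(- \frac{5}{11} + \frac{\frac{1}{2} \cdot 3 \left(1 - 3\right)}{11}\right) 3166 = \left(- \frac{5}{11} + \frac{\frac{1}{2} \cdot 3 \left(-2\right)}{11}\right) 3166 = \left(- \frac{5}{11} + \frac{1}{11} \left(-3\right)\right) 3166 = \left(- \frac{5}{11} - \frac{3}{11}\right) 3166 = \left(- \frac{8}{11}\right) 3166 = - \frac{25328}{11}$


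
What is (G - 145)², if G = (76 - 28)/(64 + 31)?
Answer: 188430529/9025 ≈ 20879.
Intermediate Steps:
G = 48/95 ≈ 0.50526
(G - 145)² = (48/95 - 145)² = (-13727/95)² = 188430529/9025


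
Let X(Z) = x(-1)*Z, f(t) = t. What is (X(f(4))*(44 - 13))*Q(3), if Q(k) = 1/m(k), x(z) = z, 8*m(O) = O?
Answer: -992/3 ≈ -330.67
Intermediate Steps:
m(O) = O/8
Q(k) = 8/k (Q(k) = 1/(k/8) = 8/k)
X(Z) = -Z
(X(f(4))*(44 - 13))*Q(3) = ((-1*4)*(44 - 13))*(8/3) = (-4*31)*(8*(⅓)) = -124*8/3 = -992/3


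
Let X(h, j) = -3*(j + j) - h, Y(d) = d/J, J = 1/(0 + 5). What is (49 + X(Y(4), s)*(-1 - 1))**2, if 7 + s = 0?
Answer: 25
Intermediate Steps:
s = -7 (s = -7 + 0 = -7)
J = 1/5 ≈ 0.20000
Y(d) = 5*d (Y(d) = d/(1/5) = d*5 = 5*d)
X(h, j) = -h - 6*j (X(h, j) = -6*j - h = -h - 6*j)
(49 + X(Y(4), s)*(-1 - 1))**2 = (49 + (-5*4 - 6*(-7))*(-1 - 1))**2 = (49 + (-1*20 + 42)*(-2))**2 = (49 + (-20 + 42)*(-2))**2 = (49 + 22*(-2))**2 = (49 - 44)**2 = 5**2 = 25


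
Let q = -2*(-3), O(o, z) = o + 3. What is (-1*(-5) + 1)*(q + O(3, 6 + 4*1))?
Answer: 72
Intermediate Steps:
O(o, z) = 3 + o
q = 6
(-1*(-5) + 1)*(q + O(3, 6 + 4*1)) = (-1*(-5) + 1)*(6 + (3 + 3)) = (5 + 1)*(6 + 6) = 6*12 = 72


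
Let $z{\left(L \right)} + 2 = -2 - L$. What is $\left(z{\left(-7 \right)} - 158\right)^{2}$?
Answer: $24025$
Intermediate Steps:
$z{\left(L \right)} = -4 - L$ ($z{\left(L \right)} = -2 - \left(2 + L\right) = -4 - L$)
$\left(z{\left(-7 \right)} - 158\right)^{2} = \left(\left(-4 - -7\right) - 158\right)^{2} = \left(\left(-4 + 7\right) - 158\right)^{2} = \left(3 - 158\right)^{2} = \left(-155\right)^{2} = 24025$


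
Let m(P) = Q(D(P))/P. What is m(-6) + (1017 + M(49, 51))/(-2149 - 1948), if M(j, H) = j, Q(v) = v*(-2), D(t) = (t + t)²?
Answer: 195590/4097 ≈ 47.740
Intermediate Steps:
D(t) = 4*t² (D(t) = (2*t)² = 4*t²)
Q(v) = -2*v
m(P) = -8*P (m(P) = (-8*P²)/P = -8*P)
m(-6) + (1017 + M(49, 51))/(-2149 - 1948) = -8*(-6) + (1017 + 49)/(-2149 - 1948) = 48 + 1066/(-4097) = 48 + 1066*(-1/4097) = 48 - 1066/4097 = 195590/4097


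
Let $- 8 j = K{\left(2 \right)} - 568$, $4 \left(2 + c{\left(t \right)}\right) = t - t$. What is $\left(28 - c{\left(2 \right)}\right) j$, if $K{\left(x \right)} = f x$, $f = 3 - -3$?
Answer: $2085$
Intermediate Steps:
$c{\left(t \right)} = -2$ ($c{\left(t \right)} = -2 + \frac{t - t}{4} = -2 + \frac{1}{4} \cdot 0 = -2 + 0 = -2$)
$f = 6$ ($f = 3 + 3 = 6$)
$K{\left(x \right)} = 6 x$
$j = \frac{139}{2}$ ($j = - \frac{6 \cdot 2 - 568}{8} = - \frac{12 - 568}{8} = \left(- \frac{1}{8}\right) \left(-556\right) = \frac{139}{2} \approx 69.5$)
$\left(28 - c{\left(2 \right)}\right) j = \left(28 - -2\right) \frac{139}{2} = \left(28 + 2\right) \frac{139}{2} = 30 \cdot \frac{139}{2} = 2085$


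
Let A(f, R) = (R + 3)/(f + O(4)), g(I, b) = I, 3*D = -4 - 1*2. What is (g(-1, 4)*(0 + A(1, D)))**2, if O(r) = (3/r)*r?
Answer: 1/16 ≈ 0.062500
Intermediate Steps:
D = -2 (D = (-4 - 1*2)/3 = (-4 - 2)/3 = (1/3)*(-6) = -2)
O(r) = 3
A(f, R) = (3 + R)/(3 + f) (A(f, R) = (R + 3)/(f + 3) = (3 + R)/(3 + f))
(g(-1, 4)*(0 + A(1, D)))**2 = (-(0 + (3 - 2)/(3 + 1)))**2 = (-(0 + 1/4))**2 = (-1*1/4)**2 = (-1/4)**2 = 1/16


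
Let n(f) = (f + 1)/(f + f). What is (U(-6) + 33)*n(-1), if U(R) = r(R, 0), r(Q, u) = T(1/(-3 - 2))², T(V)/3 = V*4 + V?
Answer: 0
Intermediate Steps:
T(V) = 15*V (T(V) = 3*(V*4 + V) = 3*(4*V + V) = 3*(5*V) = 15*V)
r(Q, u) = 9 (r(Q, u) = (15/(-3 - 2))² = (15/(-5))² = (15*(-⅕))² = (-3)² = 9)
U(R) = 9
n(f) = (1 + f)/(2*f) (n(f) = (1 + f)/((2*f)) = (1 + f)*(1/(2*f)) = (1 + f)/(2*f))
(U(-6) + 33)*n(-1) = (9 + 33)*((½)*(1 - 1)/(-1)) = 42*((½)*(-1)*0) = 42*0 = 0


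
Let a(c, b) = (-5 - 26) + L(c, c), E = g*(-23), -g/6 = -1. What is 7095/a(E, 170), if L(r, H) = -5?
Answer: -2365/12 ≈ -197.08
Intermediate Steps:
g = 6 (g = -6*(-1) = 6)
E = -138 (E = 6*(-23) = -138)
a(c, b) = -36 (a(c, b) = (-5 - 26) - 5 = -31 - 5 = -36)
7095/a(E, 170) = 7095/(-36) = 7095*(-1/36) = -2365/12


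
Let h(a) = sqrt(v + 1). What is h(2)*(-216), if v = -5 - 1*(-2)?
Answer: -216*I*sqrt(2) ≈ -305.47*I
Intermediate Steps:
v = -3 (v = -5 + 2 = -3)
h(a) = I*sqrt(2) (h(a) = sqrt(-3 + 1) = sqrt(-2) = I*sqrt(2))
h(2)*(-216) = (I*sqrt(2))*(-216) = -216*I*sqrt(2)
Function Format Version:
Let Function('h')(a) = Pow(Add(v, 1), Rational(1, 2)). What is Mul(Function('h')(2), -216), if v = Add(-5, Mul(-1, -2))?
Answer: Mul(-216, I, Pow(2, Rational(1, 2))) ≈ Mul(-305.47, I)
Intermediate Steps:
v = -3 (v = Add(-5, 2) = -3)
Function('h')(a) = Mul(I, Pow(2, Rational(1, 2))) (Function('h')(a) = Pow(Add(-3, 1), Rational(1, 2)) = Pow(-2, Rational(1, 2)) = Mul(I, Pow(2, Rational(1, 2))))
Mul(Function('h')(2), -216) = Mul(Mul(I, Pow(2, Rational(1, 2))), -216) = Mul(-216, I, Pow(2, Rational(1, 2)))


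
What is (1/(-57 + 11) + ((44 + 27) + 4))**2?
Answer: 11895601/2116 ≈ 5621.7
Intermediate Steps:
(1/(-57 + 11) + ((44 + 27) + 4))**2 = (1/(-46) + (71 + 4))**2 = (-1/46 + 75)**2 = (3449/46)**2 = 11895601/2116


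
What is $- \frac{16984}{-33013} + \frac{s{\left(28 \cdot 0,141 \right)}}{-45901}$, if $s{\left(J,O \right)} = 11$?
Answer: $\frac{779219441}{1515329713} \approx 0.51422$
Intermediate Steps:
$- \frac{16984}{-33013} + \frac{s{\left(28 \cdot 0,141 \right)}}{-45901} = - \frac{16984}{-33013} + \frac{11}{-45901} = \left(-16984\right) \left(- \frac{1}{33013}\right) + 11 \left(- \frac{1}{45901}\right) = \frac{16984}{33013} - \frac{11}{45901} = \frac{779219441}{1515329713}$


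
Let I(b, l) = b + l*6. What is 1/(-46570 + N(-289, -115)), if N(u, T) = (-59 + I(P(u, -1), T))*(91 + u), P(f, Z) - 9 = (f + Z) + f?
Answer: 1/214592 ≈ 4.6600e-6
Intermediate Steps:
P(f, Z) = 9 + Z + 2*f (P(f, Z) = 9 + ((f + Z) + f) = 9 + ((Z + f) + f) = 9 + (Z + 2*f) = 9 + Z + 2*f)
I(b, l) = b + 6*l
N(u, T) = (91 + u)*(-51 + 2*u + 6*T) (N(u, T) = (-59 + ((9 - 1 + 2*u) + 6*T))*(91 + u) = (-59 + ((8 + 2*u) + 6*T))*(91 + u) = (-59 + (8 + 2*u + 6*T))*(91 + u) = (-51 + 2*u + 6*T)*(91 + u) = (91 + u)*(-51 + 2*u + 6*T))
1/(-46570 + N(-289, -115)) = 1/(-46570 + (-4641 + 123*(-289) + 546*(-115) + 2*(-289)*(4 - 289 + 3*(-115)))) = 1/(-46570 + (-4641 - 35547 - 62790 + 2*(-289)*(4 - 289 - 345))) = 1/(-46570 + (-4641 - 35547 - 62790 + 2*(-289)*(-630))) = 1/(-46570 + (-4641 - 35547 - 62790 + 364140)) = 1/(-46570 + 261162) = 1/214592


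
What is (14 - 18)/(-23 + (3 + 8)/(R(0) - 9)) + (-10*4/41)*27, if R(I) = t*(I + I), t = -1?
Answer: -116982/4469 ≈ -26.176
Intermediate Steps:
R(I) = -2*I (R(I) = -(I + I) = -2*I)
(14 - 18)/(-23 + (3 + 8)/(R(0) - 9)) + (-10*4/41)*27 = (14 - 18)/(-23 + (3 + 8)/(-2*0 - 9)) + (-10*4/41)*27 = -4/(-23 + 11/(0 - 9)) - 40*1/41*27 = -4/(-23 + 11/(-9)) - 40/41*27 = -4/(-23 + 11*(-⅑)) - 1080/41 = -4/(-23 - 11/9) - 1080/41 = -4/(-218/9) - 1080/41 = -4*(-9/218) - 1080/41 = 18/109 - 1080/41 = -116982/4469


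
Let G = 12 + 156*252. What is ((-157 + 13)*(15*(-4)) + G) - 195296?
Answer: -147332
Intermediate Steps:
G = 39324 (G = 12 + 39312 = 39324)
((-157 + 13)*(15*(-4)) + G) - 195296 = ((-157 + 13)*(15*(-4)) + 39324) - 195296 = (-144*(-60) + 39324) - 195296 = (8640 + 39324) - 195296 = 47964 - 195296 = -147332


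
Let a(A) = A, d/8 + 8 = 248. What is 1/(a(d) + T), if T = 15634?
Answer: 1/17554 ≈ 5.6967e-5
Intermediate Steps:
d = 1920 (d = -64 + 8*248 = -64 + 1984 = 1920)
1/(a(d) + T) = 1/(1920 + 15634) = 1/17554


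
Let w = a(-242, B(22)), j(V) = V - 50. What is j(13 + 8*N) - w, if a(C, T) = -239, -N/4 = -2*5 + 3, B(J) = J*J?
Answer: 426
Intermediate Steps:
B(J) = J²
N = 28 (N = -4*(-2*5 + 3) = -4*(-10 + 3) = -4*(-7) = 28)
j(V) = -50 + V
w = -239
j(13 + 8*N) - w = (-50 + (13 + 8*28)) - 1*(-239) = (-50 + (13 + 224)) + 239 = (-50 + 237) + 239 = 187 + 239 = 426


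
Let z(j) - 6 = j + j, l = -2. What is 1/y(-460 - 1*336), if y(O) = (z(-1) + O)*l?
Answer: 1/1584 ≈ 0.00063131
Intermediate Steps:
z(j) = 6 + 2*j (z(j) = 6 + (j + j) = 6 + 2*j)
y(O) = -8 - 2*O (y(O) = ((6 + 2*(-1)) + O)*(-2) = ((6 - 2) + O)*(-2) = (4 + O)*(-2) = -8 - 2*O)
1/y(-460 - 1*336) = 1/(-8 - 2*(-460 - 1*336)) = 1/(-8 - 2*(-460 - 336)) = 1/(-8 - 2*(-796)) = 1/(-8 + 1592) = 1/1584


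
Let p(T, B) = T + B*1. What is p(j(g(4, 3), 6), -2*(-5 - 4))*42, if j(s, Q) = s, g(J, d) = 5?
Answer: 966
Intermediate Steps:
p(T, B) = B + T (p(T, B) = T + B = B + T)
p(j(g(4, 3), 6), -2*(-5 - 4))*42 = (-2*(-5 - 4) + 5)*42 = (-2*(-9) + 5)*42 = (18 + 5)*42 = 23*42 = 966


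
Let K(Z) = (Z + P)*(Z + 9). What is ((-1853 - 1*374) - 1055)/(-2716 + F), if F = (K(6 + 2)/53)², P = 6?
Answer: 1536523/1262100 ≈ 1.2174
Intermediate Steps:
K(Z) = (6 + Z)*(9 + Z) (K(Z) = (Z + 6)*(Z + 9) = (6 + Z)*(9 + Z))
F = 56644/2809 (F = ((54 + (6 + 2)² + 15*(6 + 2))/53)² = ((54 + 8² + 15*8)*(1/53))² = ((54 + 64 + 120)*(1/53))² = (238*(1/53))² = (238/53)² = 56644/2809 ≈ 20.165)
((-1853 - 1*374) - 1055)/(-2716 + F) = ((-1853 - 1*374) - 1055)/(-2716 + 56644/2809) = ((-1853 - 374) - 1055)/(-7572600/2809) = (-2227 - 1055)*(-2809/7572600) = -3282*(-2809/7572600) = 1536523/1262100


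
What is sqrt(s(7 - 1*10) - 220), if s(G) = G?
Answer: I*sqrt(223) ≈ 14.933*I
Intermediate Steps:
sqrt(s(7 - 1*10) - 220) = sqrt((7 - 1*10) - 220) = sqrt((7 - 10) - 220) = sqrt(-3 - 220) = sqrt(-223) = I*sqrt(223)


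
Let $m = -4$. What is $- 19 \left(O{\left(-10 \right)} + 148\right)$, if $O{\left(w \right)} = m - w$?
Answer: $-2926$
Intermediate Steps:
$O{\left(w \right)} = -4 - w$
$- 19 \left(O{\left(-10 \right)} + 148\right) = - 19 \left(\left(-4 - -10\right) + 148\right) = - 19 \left(\left(-4 + 10\right) + 148\right) = - 19 \left(6 + 148\right) = \left(-19\right) 154 = -2926$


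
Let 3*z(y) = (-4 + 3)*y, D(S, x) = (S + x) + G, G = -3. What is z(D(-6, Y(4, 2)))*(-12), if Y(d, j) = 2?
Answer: -28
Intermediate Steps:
D(S, x) = -3 + S + x (D(S, x) = (S + x) - 3 = -3 + S + x)
z(y) = -y/3 (z(y) = ((-4 + 3)*y)/3 = (-y)/3 = -y/3)
z(D(-6, Y(4, 2)))*(-12) = -(-3 - 6 + 2)/3*(-12) = -1/3*(-7)*(-12) = (7/3)*(-12) = -28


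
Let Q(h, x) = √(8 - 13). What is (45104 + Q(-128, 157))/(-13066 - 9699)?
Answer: -45104/22765 - I*√5/22765 ≈ -1.9813 - 9.8224e-5*I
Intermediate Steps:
Q(h, x) = I*√5 (Q(h, x) = √(-5) = I*√5)
(45104 + Q(-128, 157))/(-13066 - 9699) = (45104 + I*√5)/(-13066 - 9699) = (45104 + I*√5)/(-22765) = (45104 + I*√5)*(-1/22765) = -45104/22765 - I*√5/22765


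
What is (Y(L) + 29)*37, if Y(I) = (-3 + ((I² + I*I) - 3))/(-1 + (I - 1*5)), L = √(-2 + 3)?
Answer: 5513/5 ≈ 1102.6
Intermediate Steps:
L = 1 (L = √1 = 1)
Y(I) = (-6 + 2*I²)/(-6 + I) (Y(I) = (-3 + ((I² + I²) - 3))/(-1 + (I - 5)) = (-3 + (2*I² - 3))/(-1 + (-5 + I)) = (-3 + (-3 + 2*I²))/(-6 + I) = (-6 + 2*I²)/(-6 + I))
(Y(L) + 29)*37 = (2*(-3 + 1²)/(-6 + 1) + 29)*37 = (2*(-3 + 1)/(-5) + 29)*37 = (2*(-⅕)*(-2) + 29)*37 = (⅘ + 29)*37 = (149/5)*37 = 5513/5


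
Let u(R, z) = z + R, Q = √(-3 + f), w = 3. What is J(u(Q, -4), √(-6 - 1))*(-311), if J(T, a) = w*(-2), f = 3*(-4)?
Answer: 1866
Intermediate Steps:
f = -12
Q = I*√15 (Q = √(-3 - 12) = √(-15) = I*√15 ≈ 3.873*I)
u(R, z) = R + z
J(T, a) = -6 (J(T, a) = 3*(-2) = -6)
J(u(Q, -4), √(-6 - 1))*(-311) = -6*(-311) = 1866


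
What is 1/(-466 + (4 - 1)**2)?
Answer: -1/457 ≈ -0.0021882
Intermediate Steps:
1/(-466 + (4 - 1)**2) = 1/(-466 + 3**2) = 1/(-466 + 9) = 1/(-457) = -1/457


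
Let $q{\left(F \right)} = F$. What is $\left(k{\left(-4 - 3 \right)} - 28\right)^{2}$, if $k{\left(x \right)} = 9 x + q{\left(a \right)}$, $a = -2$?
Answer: $8649$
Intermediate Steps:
$k{\left(x \right)} = -2 + 9 x$ ($k{\left(x \right)} = 9 x - 2 = -2 + 9 x$)
$\left(k{\left(-4 - 3 \right)} - 28\right)^{2} = \left(\left(-2 + 9 \left(-4 - 3\right)\right) - 28\right)^{2} = \left(\left(-2 + 9 \left(-7\right)\right) - 28\right)^{2} = \left(\left(-2 - 63\right) - 28\right)^{2} = \left(-65 - 28\right)^{2} = \left(-93\right)^{2} = 8649$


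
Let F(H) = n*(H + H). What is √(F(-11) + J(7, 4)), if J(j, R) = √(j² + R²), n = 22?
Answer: √(-484 + √65) ≈ 21.816*I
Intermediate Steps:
F(H) = 44*H (F(H) = 22*(H + H) = 22*(2*H) = 44*H)
J(j, R) = √(R² + j²)
√(F(-11) + J(7, 4)) = √(44*(-11) + √(4² + 7²)) = √(-484 + √(16 + 49)) = √(-484 + √65)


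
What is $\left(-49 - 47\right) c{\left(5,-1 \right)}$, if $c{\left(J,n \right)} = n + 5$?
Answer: $-384$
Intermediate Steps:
$c{\left(J,n \right)} = 5 + n$
$\left(-49 - 47\right) c{\left(5,-1 \right)} = \left(-49 - 47\right) \left(5 - 1\right) = \left(-96\right) 4 = -384$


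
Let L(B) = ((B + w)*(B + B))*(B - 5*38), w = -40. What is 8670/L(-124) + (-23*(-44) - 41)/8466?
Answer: 3081812137/27029838432 ≈ 0.11402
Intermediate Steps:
L(B) = 2*B*(-190 + B)*(-40 + B) (L(B) = ((B - 40)*(B + B))*(B - 5*38) = ((-40 + B)*(2*B))*(B - 190) = (2*B*(-40 + B))*(-190 + B) = 2*B*(-190 + B)*(-40 + B))
8670/L(-124) + (-23*(-44) - 41)/8466 = 8670/((2*(-124)*(7600 + (-124)² - 230*(-124)))) + (-23*(-44) - 41)/8466 = 8670/((2*(-124)*(7600 + 15376 + 28520))) + (1012 - 41)*(1/8466) = 8670/((2*(-124)*51496)) + 971*(1/8466) = 8670/(-12771008) + 971/8466 = 8670*(-1/12771008) + 971/8466 = -4335/6385504 + 971/8466 = 3081812137/27029838432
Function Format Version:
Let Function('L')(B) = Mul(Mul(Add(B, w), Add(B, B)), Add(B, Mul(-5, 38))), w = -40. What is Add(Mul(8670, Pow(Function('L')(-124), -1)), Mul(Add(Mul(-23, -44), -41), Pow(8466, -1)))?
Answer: Rational(3081812137, 27029838432) ≈ 0.11402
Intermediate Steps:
Function('L')(B) = Mul(2, B, Add(-190, B), Add(-40, B)) (Function('L')(B) = Mul(Mul(Add(B, -40), Add(B, B)), Add(B, Mul(-5, 38))) = Mul(Mul(Add(-40, B), Mul(2, B)), Add(B, -190)) = Mul(Mul(2, B, Add(-40, B)), Add(-190, B)) = Mul(2, B, Add(-190, B), Add(-40, B)))
Add(Mul(8670, Pow(Function('L')(-124), -1)), Mul(Add(Mul(-23, -44), -41), Pow(8466, -1))) = Add(Mul(8670, Pow(Mul(2, -124, Add(7600, Pow(-124, 2), Mul(-230, -124))), -1)), Mul(Add(Mul(-23, -44), -41), Pow(8466, -1))) = Add(Mul(8670, Pow(Mul(2, -124, Add(7600, 15376, 28520)), -1)), Mul(Add(1012, -41), Rational(1, 8466))) = Add(Mul(8670, Pow(Mul(2, -124, 51496), -1)), Mul(971, Rational(1, 8466))) = Add(Mul(8670, Pow(-12771008, -1)), Rational(971, 8466)) = Add(Mul(8670, Rational(-1, 12771008)), Rational(971, 8466)) = Add(Rational(-4335, 6385504), Rational(971, 8466)) = Rational(3081812137, 27029838432)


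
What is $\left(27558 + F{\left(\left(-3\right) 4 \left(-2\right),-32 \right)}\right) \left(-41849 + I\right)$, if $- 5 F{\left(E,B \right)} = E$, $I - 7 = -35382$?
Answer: $- \frac{10638841584}{5} \approx -2.1278 \cdot 10^{9}$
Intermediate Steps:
$I = -35375$ ($I = 7 - 35382 = -35375$)
$F{\left(E,B \right)} = - \frac{E}{5}$
$\left(27558 + F{\left(\left(-3\right) 4 \left(-2\right),-32 \right)}\right) \left(-41849 + I\right) = \left(27558 - \frac{\left(-3\right) 4 \left(-2\right)}{5}\right) \left(-41849 - 35375\right) = \left(27558 - \frac{\left(-12\right) \left(-2\right)}{5}\right) \left(-77224\right) = \left(27558 - \frac{24}{5}\right) \left(-77224\right) = \frac{137766}{5} \left(-77224\right) = - \frac{10638841584}{5}$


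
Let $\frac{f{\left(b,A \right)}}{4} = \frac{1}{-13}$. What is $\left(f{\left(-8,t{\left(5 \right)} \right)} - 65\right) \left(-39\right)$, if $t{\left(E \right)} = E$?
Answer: $2547$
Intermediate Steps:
$f{\left(b,A \right)} = - \frac{4}{13}$ ($f{\left(b,A \right)} = \frac{4}{-13} = 4 \left(- \frac{1}{13}\right) = - \frac{4}{13}$)
$\left(f{\left(-8,t{\left(5 \right)} \right)} - 65\right) \left(-39\right) = \left(- \frac{4}{13} - 65\right) \left(-39\right) = \left(- \frac{849}{13}\right) \left(-39\right) = 2547$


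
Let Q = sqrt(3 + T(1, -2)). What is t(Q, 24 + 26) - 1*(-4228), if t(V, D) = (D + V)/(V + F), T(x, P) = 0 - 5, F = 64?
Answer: 8664773/2049 + 7*I*sqrt(2)/2049 ≈ 4228.8 + 0.0048314*I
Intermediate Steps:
T(x, P) = -5
Q = I*sqrt(2) (Q = sqrt(3 - 5) = sqrt(-2) = I*sqrt(2) ≈ 1.4142*I)
t(V, D) = (D + V)/(64 + V) (t(V, D) = (D + V)/(V + 64) = (D + V)/(64 + V))
t(Q, 24 + 26) - 1*(-4228) = ((24 + 26) + I*sqrt(2))/(64 + I*sqrt(2)) - 1*(-4228) = (50 + I*sqrt(2))/(64 + I*sqrt(2)) + 4228 = 4228 + (50 + I*sqrt(2))/(64 + I*sqrt(2))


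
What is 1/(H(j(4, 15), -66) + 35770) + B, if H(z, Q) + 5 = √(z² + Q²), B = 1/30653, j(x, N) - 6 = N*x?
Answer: 339347294/5601295000427 - 66*√2/1279126513 ≈ 6.0511e-5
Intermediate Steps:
j(x, N) = 6 + N*x
B = 1/30653 ≈ 3.2623e-5
H(z, Q) = -5 + √(Q² + z²) (H(z, Q) = -5 + √(z² + Q²) = -5 + √(Q² + z²))
1/(H(j(4, 15), -66) + 35770) + B = 1/((-5 + √((-66)² + (6 + 15*4)²)) + 35770) + 1/30653 = 1/((-5 + √(4356 + (6 + 60)²)) + 35770) + 1/30653 = 1/((-5 + √(4356 + 66²)) + 35770) + 1/30653 = 1/((-5 + √(4356 + 4356)) + 35770) + 1/30653 = 1/((-5 + √8712) + 35770) + 1/30653 = 1/((-5 + 66*√2) + 35770) + 1/30653 = 1/(35765 + 66*√2) + 1/30653 = 1/30653 + 1/(35765 + 66*√2)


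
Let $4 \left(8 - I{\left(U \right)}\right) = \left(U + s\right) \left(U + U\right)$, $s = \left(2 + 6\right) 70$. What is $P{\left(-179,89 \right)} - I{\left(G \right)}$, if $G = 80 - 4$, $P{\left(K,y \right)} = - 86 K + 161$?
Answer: $39715$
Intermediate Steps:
$P{\left(K,y \right)} = 161 - 86 K$
$s = 560$ ($s = 8 \cdot 70 = 560$)
$G = 76$
$I{\left(U \right)} = 8 - \frac{U \left(560 + U\right)}{2}$ ($I{\left(U \right)} = 8 - \frac{\left(U + 560\right) \left(U + U\right)}{4} = 8 - \frac{\left(560 + U\right) 2 U}{4} = 8 - \frac{2 U \left(560 + U\right)}{4} = 8 - \frac{U \left(560 + U\right)}{2}$)
$P{\left(-179,89 \right)} - I{\left(G \right)} = \left(161 - -15394\right) - \left(8 - 21280 - \frac{76^{2}}{2}\right) = \left(161 + 15394\right) - \left(8 - 21280 - 2888\right) = 15555 - \left(8 - 21280 - 2888\right) = 15555 - -24160 = 15555 + 24160 = 39715$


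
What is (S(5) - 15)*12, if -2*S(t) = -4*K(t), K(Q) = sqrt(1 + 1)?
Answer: -180 + 24*sqrt(2) ≈ -146.06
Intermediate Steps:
K(Q) = sqrt(2)
S(t) = 2*sqrt(2) (S(t) = -(-2)*sqrt(2) = 2*sqrt(2))
(S(5) - 15)*12 = (2*sqrt(2) - 15)*12 = (-15 + 2*sqrt(2))*12 = -180 + 24*sqrt(2)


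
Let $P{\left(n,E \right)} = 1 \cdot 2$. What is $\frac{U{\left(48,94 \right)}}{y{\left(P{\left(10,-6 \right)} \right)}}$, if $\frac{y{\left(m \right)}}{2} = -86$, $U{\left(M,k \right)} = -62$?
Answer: $\frac{31}{86} \approx 0.36047$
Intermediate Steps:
$P{\left(n,E \right)} = 2$
$y{\left(m \right)} = -172$ ($y{\left(m \right)} = 2 \left(-86\right) = -172$)
$\frac{U{\left(48,94 \right)}}{y{\left(P{\left(10,-6 \right)} \right)}} = - \frac{62}{-172} = \left(-62\right) \left(- \frac{1}{172}\right) = \frac{31}{86}$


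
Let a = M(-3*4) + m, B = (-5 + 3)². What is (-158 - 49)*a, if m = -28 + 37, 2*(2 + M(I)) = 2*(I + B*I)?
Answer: 10971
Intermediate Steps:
B = 4 (B = (-2)² = 4)
M(I) = -2 + 5*I (M(I) = -2 + (2*(I + 4*I))/2 = -2 + (2*(5*I))/2 = -2 + (10*I)/2 = -2 + 5*I)
m = 9
a = -53 (a = (-2 + 5*(-3*4)) + 9 = (-2 + 5*(-12)) + 9 = (-2 - 60) + 9 = -62 + 9 = -53)
(-158 - 49)*a = (-158 - 49)*(-53) = -207*(-53) = 10971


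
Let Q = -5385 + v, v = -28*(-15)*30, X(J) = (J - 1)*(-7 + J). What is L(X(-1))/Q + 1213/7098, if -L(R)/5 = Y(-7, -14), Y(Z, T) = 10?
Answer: 43061/262626 ≈ 0.16396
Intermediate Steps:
X(J) = (-1 + J)*(-7 + J)
L(R) = -50 (L(R) = -5*10 = -50)
v = 12600 (v = 420*30 = 12600)
Q = 7215 (Q = -5385 + 12600 = 7215)
L(X(-1))/Q + 1213/7098 = -50/7215 + 1213/7098 = -50*1/7215 + 1213*(1/7098) = -10/1443 + 1213/7098 = 43061/262626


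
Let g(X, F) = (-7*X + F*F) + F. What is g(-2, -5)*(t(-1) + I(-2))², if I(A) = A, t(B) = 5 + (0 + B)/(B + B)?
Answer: 833/2 ≈ 416.50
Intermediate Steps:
t(B) = 11/2 (t(B) = 5 + B/((2*B)) = 5 + B*(1/(2*B)) = 5 + ½ = 11/2)
g(X, F) = F + F² - 7*X (g(X, F) = (-7*X + F²) + F = (F² - 7*X) + F = F + F² - 7*X)
g(-2, -5)*(t(-1) + I(-2))² = (-5 + (-5)² - 7*(-2))*(11/2 - 2)² = (-5 + 25 + 14)*(7/2)² = 34*(49/4) = 833/2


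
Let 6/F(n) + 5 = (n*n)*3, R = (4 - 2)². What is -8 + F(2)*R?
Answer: -32/7 ≈ -4.5714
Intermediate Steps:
R = 4 (R = 2² = 4)
F(n) = 6/(-5 + 3*n²) (F(n) = 6/(-5 + (n*n)*3) = 6/(-5 + n²*3) = 6/(-5 + 3*n²))
-8 + F(2)*R = -8 + (6/(-5 + 3*2²))*4 = -8 + (6/(-5 + 3*4))*4 = -8 + (6/(-5 + 12))*4 = -8 + (6/7)*4 = -8 + 24/7 = -32/7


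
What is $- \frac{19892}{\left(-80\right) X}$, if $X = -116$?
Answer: $- \frac{4973}{2320} \approx -2.1435$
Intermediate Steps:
$- \frac{19892}{\left(-80\right) X} = - \frac{19892}{\left(-80\right) \left(-116\right)} = - \frac{19892}{9280} = \left(-19892\right) \frac{1}{9280} = - \frac{4973}{2320}$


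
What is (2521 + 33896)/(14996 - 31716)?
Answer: -36417/16720 ≈ -2.1781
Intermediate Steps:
(2521 + 33896)/(14996 - 31716) = 36417/(-16720) = 36417*(-1/16720) = -36417/16720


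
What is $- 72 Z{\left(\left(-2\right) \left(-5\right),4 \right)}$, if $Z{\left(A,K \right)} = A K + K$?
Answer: $-3168$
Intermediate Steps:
$Z{\left(A,K \right)} = K + A K$
$- 72 Z{\left(\left(-2\right) \left(-5\right),4 \right)} = - 72 \cdot 4 \left(1 - -10\right) = - 72 \cdot 4 \left(1 + 10\right) = - 72 \cdot 4 \cdot 11 = \left(-72\right) 44 = -3168$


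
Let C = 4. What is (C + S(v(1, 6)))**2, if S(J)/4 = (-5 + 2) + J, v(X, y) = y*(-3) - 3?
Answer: 8464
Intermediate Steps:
v(X, y) = -3 - 3*y (v(X, y) = -3*y - 3 = -3 - 3*y)
S(J) = -12 + 4*J (S(J) = 4*((-5 + 2) + J) = 4*(-3 + J) = -12 + 4*J)
(C + S(v(1, 6)))**2 = (4 + (-12 + 4*(-3 - 3*6)))**2 = (4 + (-12 + 4*(-3 - 18)))**2 = (4 + (-12 + 4*(-21)))**2 = (4 + (-12 - 84))**2 = (4 - 96)**2 = (-92)**2 = 8464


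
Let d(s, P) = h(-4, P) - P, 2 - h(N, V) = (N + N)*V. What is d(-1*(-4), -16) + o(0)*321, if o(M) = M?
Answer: -110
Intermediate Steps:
h(N, V) = 2 - 2*N*V (h(N, V) = 2 - (N + N)*V = 2 - 2*N*V)
d(s, P) = 2 + 7*P (d(s, P) = (2 - 2*(-4)*P) - P = (2 + 8*P) - P = 2 + 7*P)
d(-1*(-4), -16) + o(0)*321 = (2 + 7*(-16)) + 0*321 = (2 - 112) + 0 = -110 + 0 = -110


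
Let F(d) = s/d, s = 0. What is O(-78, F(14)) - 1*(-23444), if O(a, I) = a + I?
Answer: 23366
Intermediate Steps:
F(d) = 0 (F(d) = 0/d = 0)
O(a, I) = I + a
O(-78, F(14)) - 1*(-23444) = (0 - 78) - 1*(-23444) = -78 + 23444 = 23366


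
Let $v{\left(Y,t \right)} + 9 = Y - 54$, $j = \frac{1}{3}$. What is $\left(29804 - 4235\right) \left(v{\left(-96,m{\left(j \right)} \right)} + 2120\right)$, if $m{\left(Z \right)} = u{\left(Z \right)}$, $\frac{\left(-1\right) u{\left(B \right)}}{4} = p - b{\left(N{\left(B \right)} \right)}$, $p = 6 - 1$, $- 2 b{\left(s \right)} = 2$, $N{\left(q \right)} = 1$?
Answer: $50140809$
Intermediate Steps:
$j = \frac{1}{3} \approx 0.33333$
$b{\left(s \right)} = -1$ ($b{\left(s \right)} = \left(- \frac{1}{2}\right) 2 = -1$)
$p = 5$ ($p = 6 - 1 = 5$)
$u{\left(B \right)} = -24$ ($u{\left(B \right)} = - 4 \left(5 - -1\right) = - 4 \left(5 + 1\right) = \left(-4\right) 6 = -24$)
$m{\left(Z \right)} = -24$
$v{\left(Y,t \right)} = -63 + Y$ ($v{\left(Y,t \right)} = -9 + \left(Y - 54\right) = -9 + \left(-54 + Y\right) = -63 + Y$)
$\left(29804 - 4235\right) \left(v{\left(-96,m{\left(j \right)} \right)} + 2120\right) = \left(29804 - 4235\right) \left(\left(-63 - 96\right) + 2120\right) = 25569 \left(-159 + 2120\right) = 25569 \cdot 1961 = 50140809$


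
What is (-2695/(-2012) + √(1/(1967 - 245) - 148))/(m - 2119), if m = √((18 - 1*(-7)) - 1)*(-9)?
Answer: -5710705/9030292604 + 24255*√6/4515146302 - 2119*I*√438860310/7728709674 + 18*I*√73143385/1288118279 ≈ -0.00061924 - 0.0056241*I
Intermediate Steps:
m = -18*√6 (m = √((18 + 7) - 1)*(-9) = √(25 - 1)*(-9) = √24*(-9) = (2*√6)*(-9) = -18*√6 ≈ -44.091)
(-2695/(-2012) + √(1/(1967 - 245) - 148))/(m - 2119) = (-2695/(-2012) + √(1/(1967 - 245) - 148))/(-18*√6 - 2119) = (-2695*(-1/2012) + √(1/1722 - 148))/(-2119 - 18*√6) = (2695/2012 + √(1/1722 - 148))/(-2119 - 18*√6) = (2695/2012 + √(-254855/1722))/(-2119 - 18*√6) = (2695/2012 + I*√438860310/1722)/(-2119 - 18*√6)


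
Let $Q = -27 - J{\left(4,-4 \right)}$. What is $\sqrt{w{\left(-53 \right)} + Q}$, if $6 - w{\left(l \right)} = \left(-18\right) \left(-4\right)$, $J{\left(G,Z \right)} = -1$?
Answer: $2 i \sqrt{23} \approx 9.5917 i$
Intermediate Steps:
$w{\left(l \right)} = -66$ ($w{\left(l \right)} = 6 - \left(-18\right) \left(-4\right) = 6 - 72 = -66$)
$Q = -26$ ($Q = -27 - -1 = -27 + 1 = -26$)
$\sqrt{w{\left(-53 \right)} + Q} = \sqrt{-66 - 26} = \sqrt{-92} = 2 i \sqrt{23}$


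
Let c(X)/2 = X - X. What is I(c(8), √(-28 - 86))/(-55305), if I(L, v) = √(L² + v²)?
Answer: -I*√114/55305 ≈ -0.00019306*I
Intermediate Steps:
c(X) = 0 (c(X) = 2*(X - X) = 2*0 = 0)
I(c(8), √(-28 - 86))/(-55305) = √(0² + (√(-28 - 86))²)/(-55305) = √(0 + (√(-114))²)*(-1/55305) = √(0 + (I*√114)²)*(-1/55305) = √(0 - 114)*(-1/55305) = √(-114)*(-1/55305) = (I*√114)*(-1/55305) = -I*√114/55305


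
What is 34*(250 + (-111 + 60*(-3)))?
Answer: -1394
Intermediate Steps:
34*(250 + (-111 + 60*(-3))) = 34*(250 + (-111 - 180)) = 34*(250 - 291) = 34*(-41) = -1394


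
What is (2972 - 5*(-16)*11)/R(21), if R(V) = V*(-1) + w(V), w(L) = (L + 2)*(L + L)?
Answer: 428/105 ≈ 4.0762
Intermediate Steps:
w(L) = 2*L*(2 + L) (w(L) = (2 + L)*(2*L) = 2*L*(2 + L))
R(V) = -V + 2*V*(2 + V) (R(V) = V*(-1) + 2*V*(2 + V) = -V + 2*V*(2 + V))
(2972 - 5*(-16)*11)/R(21) = (2972 - 5*(-16)*11)/((21*(3 + 2*21))) = (2972 - (-80)*11)/((21*(3 + 42))) = (2972 - 1*(-880))/((21*45)) = (2972 + 880)/945 = 3852*(1/945) = 428/105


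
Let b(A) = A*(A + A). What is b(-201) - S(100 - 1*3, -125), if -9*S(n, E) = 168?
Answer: 242462/3 ≈ 80821.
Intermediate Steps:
S(n, E) = -56/3 (S(n, E) = -⅑*168 = -56/3)
b(A) = 2*A² (b(A) = A*(2*A) = 2*A²)
b(-201) - S(100 - 1*3, -125) = 2*(-201)² - 1*(-56/3) = 2*40401 + 56/3 = 80802 + 56/3 = 242462/3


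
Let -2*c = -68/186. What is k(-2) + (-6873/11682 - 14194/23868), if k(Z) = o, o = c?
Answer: -120078019/120050073 ≈ -1.0002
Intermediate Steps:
c = 17/93 (c = -(-34)/186 = -½*(-34/93) = 17/93 ≈ 0.18280)
o = 17/93 ≈ 0.18280
k(Z) = 17/93
k(-2) + (-6873/11682 - 14194/23868) = 17/93 + (-6873/11682 - 14194/23868) = 17/93 + (-6873*1/11682 - 14194*1/23868) = 17/93 + (-2291/3894 - 7097/11934) = 17/93 - 4581376/3872583 = -120078019/120050073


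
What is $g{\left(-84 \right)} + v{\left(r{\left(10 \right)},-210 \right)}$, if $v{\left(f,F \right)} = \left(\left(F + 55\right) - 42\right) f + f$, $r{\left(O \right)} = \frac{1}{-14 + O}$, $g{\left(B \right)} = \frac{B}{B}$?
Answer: $50$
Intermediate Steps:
$g{\left(B \right)} = 1$
$v{\left(f,F \right)} = f + f \left(13 + F\right)$ ($v{\left(f,F \right)} = \left(\left(55 + F\right) - 42\right) f + f = \left(13 + F\right) f + f = f \left(13 + F\right) + f = f + f \left(13 + F\right)$)
$g{\left(-84 \right)} + v{\left(r{\left(10 \right)},-210 \right)} = 1 + \frac{14 - 210}{-14 + 10} = 1 + \frac{1}{-4} \left(-196\right) = 1 - -49 = 1 + 49 = 50$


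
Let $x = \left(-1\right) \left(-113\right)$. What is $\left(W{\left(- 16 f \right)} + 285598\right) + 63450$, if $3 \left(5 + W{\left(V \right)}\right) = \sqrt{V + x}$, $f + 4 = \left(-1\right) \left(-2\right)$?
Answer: $349043 + \frac{\sqrt{145}}{3} \approx 3.4905 \cdot 10^{5}$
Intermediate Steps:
$x = 113$
$f = -2$ ($f = -4 - -2 = -4 + 2 = -2$)
$W{\left(V \right)} = -5 + \frac{\sqrt{113 + V}}{3}$ ($W{\left(V \right)} = -5 + \frac{\sqrt{V + 113}}{3} = -5 + \frac{\sqrt{113 + V}}{3}$)
$\left(W{\left(- 16 f \right)} + 285598\right) + 63450 = \left(\left(-5 + \frac{\sqrt{113 - -32}}{3}\right) + 285598\right) + 63450 = \left(\left(-5 + \frac{\sqrt{113 + 32}}{3}\right) + 285598\right) + 63450 = \left(\left(-5 + \frac{\sqrt{145}}{3}\right) + 285598\right) + 63450 = \left(285593 + \frac{\sqrt{145}}{3}\right) + 63450 = 349043 + \frac{\sqrt{145}}{3}$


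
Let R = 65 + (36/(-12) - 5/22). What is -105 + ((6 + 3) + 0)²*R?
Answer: 107769/22 ≈ 4898.6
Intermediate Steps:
R = 1359/22 (R = 65 + (36*(-1/12) - 5*1/22) = 65 + (-3 - 5/22) = 65 - 71/22 = 1359/22 ≈ 61.773)
-105 + ((6 + 3) + 0)²*R = -105 + ((6 + 3) + 0)²*(1359/22) = -105 + (9 + 0)²*(1359/22) = -105 + 9²*(1359/22) = -105 + 81*(1359/22) = -105 + 110079/22 = 107769/22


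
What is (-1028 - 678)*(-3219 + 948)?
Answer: 3874326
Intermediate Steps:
(-1028 - 678)*(-3219 + 948) = -1706*(-2271) = 3874326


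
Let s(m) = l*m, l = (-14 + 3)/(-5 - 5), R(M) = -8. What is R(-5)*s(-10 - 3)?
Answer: 572/5 ≈ 114.40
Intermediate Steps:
l = 11/10 (l = -11/(-10) = -11*(-⅒) = 11/10 ≈ 1.1000)
s(m) = 11*m/10
R(-5)*s(-10 - 3) = -44*(-10 - 3)/5 = -44*(-13)/5 = -8*(-143/10) = 572/5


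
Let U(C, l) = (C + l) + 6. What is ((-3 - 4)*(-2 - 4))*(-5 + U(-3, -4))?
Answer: -252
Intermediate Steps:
U(C, l) = 6 + C + l
((-3 - 4)*(-2 - 4))*(-5 + U(-3, -4)) = ((-3 - 4)*(-2 - 4))*(-5 + (6 - 3 - 4)) = (-7*(-6))*(-5 - 1) = 42*(-6) = -252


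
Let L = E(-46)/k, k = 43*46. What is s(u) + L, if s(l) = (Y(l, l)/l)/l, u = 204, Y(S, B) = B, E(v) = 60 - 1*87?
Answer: -1765/201756 ≈ -0.0087482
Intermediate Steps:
k = 1978
E(v) = -27 (E(v) = 60 - 87 = -27)
s(l) = 1/l (s(l) = (l/l)/l = 1/l)
L = -27/1978 ≈ -0.013650
s(u) + L = 1/204 - 27/1978 = -1765/201756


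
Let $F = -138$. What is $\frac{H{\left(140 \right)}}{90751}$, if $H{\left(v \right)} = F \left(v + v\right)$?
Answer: $- \frac{38640}{90751} \approx -0.42578$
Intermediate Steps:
$H{\left(v \right)} = - 276 v$ ($H{\left(v \right)} = - 138 \left(v + v\right) = - 138 \cdot 2 v = - 276 v$)
$\frac{H{\left(140 \right)}}{90751} = \frac{\left(-276\right) 140}{90751} = \left(-38640\right) \frac{1}{90751} = - \frac{38640}{90751}$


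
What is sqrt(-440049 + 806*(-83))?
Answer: I*sqrt(506947) ≈ 712.0*I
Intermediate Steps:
sqrt(-440049 + 806*(-83)) = sqrt(-440049 - 66898) = sqrt(-506947) = I*sqrt(506947)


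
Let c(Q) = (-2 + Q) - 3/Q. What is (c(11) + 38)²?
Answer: 264196/121 ≈ 2183.4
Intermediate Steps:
c(Q) = -2 + Q - 3/Q
(c(11) + 38)² = ((-2 + 11 - 3/11) + 38)² = (96/11 + 38)² = (514/11)² = 264196/121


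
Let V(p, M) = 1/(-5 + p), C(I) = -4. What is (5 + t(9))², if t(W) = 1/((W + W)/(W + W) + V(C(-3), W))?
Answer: 2401/64 ≈ 37.516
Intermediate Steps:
t(W) = 9/8 (t(W) = 1/((W + W)/(W + W) + 1/(-5 - 4)) = 1/((2*W)/((2*W)) + 1/(-9)) = 1/((2*W)*(1/(2*W)) - ⅑) = 1/(1 - ⅑) = 1/(8/9) = 9/8)
(5 + t(9))² = (5 + 9/8)² = (49/8)² = 2401/64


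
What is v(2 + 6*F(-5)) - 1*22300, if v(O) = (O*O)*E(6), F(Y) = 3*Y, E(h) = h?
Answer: 24164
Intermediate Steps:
v(O) = 6*O**2 (v(O) = (O*O)*6 = O**2*6 = 6*O**2)
v(2 + 6*F(-5)) - 1*22300 = 6*(2 + 6*(3*(-5)))**2 - 1*22300 = 6*(2 + 6*(-15))**2 - 22300 = 6*(2 - 90)**2 - 22300 = 6*(-88)**2 - 22300 = 6*7744 - 22300 = 46464 - 22300 = 24164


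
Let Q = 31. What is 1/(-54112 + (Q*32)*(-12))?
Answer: -1/66016 ≈ -1.5148e-5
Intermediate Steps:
1/(-54112 + (Q*32)*(-12)) = 1/(-54112 + (31*32)*(-12)) = 1/(-54112 + 992*(-12)) = 1/(-54112 - 11904) = 1/(-66016) = -1/66016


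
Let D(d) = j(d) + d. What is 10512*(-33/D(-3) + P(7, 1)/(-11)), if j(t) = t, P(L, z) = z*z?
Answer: 625464/11 ≈ 56860.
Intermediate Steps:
P(L, z) = z²
D(d) = 2*d (D(d) = d + d = 2*d)
10512*(-33/D(-3) + P(7, 1)/(-11)) = 10512*(-33/(2*(-3)) + 1²/(-11)) = 10512*(-33/(-6) + 1*(-1/11)) = 10512*(-33*(-⅙) - 1/11) = 10512*(11/2 - 1/11) = 10512*(119/22) = 625464/11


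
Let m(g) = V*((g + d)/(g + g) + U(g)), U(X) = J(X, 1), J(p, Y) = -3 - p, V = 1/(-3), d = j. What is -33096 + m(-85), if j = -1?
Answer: -8446493/255 ≈ -33124.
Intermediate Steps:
d = -1
V = -⅓ ≈ -0.33333
U(X) = -3 - X
m(g) = 1 + g/3 - (-1 + g)/(6*g) (m(g) = -((g - 1)/(g + g) + (-3 - g))/3 = -((-1 + g)/((2*g)) + (-3 - g))/3 = -((-1 + g)*(1/(2*g)) + (-3 - g))/3 = -((-1 + g)/(2*g) + (-3 - g))/3 = -(-3 - g + (-1 + g)/(2*g))/3 = 1 + g/3 - (-1 + g)/(6*g))
-33096 + m(-85) = -33096 + (⅙)*(1 - 85*(5 + 2*(-85)))/(-85) = -33096 + (⅙)*(-1/85)*(1 - 85*(5 - 170)) = -33096 + (⅙)*(-1/85)*(1 - 85*(-165)) = -33096 + (⅙)*(-1/85)*(1 + 14025) = -33096 + (⅙)*(-1/85)*14026 = -33096 - 7013/255 = -8446493/255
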